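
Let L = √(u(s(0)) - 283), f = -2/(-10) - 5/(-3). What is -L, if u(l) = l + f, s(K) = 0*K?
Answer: -I*√63255/15 ≈ -16.767*I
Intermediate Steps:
s(K) = 0
f = 28/15 (f = -2*(-⅒) - 5*(-⅓) = ⅕ + 5/3 = 28/15 ≈ 1.8667)
u(l) = 28/15 + l (u(l) = l + 28/15 = 28/15 + l)
L = I*√63255/15 (L = √((28/15 + 0) - 283) = √(28/15 - 283) = √(-4217/15) = I*√63255/15 ≈ 16.767*I)
-L = -I*√63255/15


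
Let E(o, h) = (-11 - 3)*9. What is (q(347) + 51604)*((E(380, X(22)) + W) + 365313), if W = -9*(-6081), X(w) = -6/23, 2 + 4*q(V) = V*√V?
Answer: 21669135306 + 36427713*√347 ≈ 2.2348e+10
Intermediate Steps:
q(V) = -½ + V^(3/2)/4 (q(V) = -½ + (V*√V)/4 = -½ + V^(3/2)/4)
X(w) = -6/23 (X(w) = -6*1/23 = -6/23)
E(o, h) = -126 (E(o, h) = -14*9 = -126)
W = 54729
(q(347) + 51604)*((E(380, X(22)) + W) + 365313) = ((-½ + 347^(3/2)/4) + 51604)*((-126 + 54729) + 365313) = ((-½ + (347*√347)/4) + 51604)*(54603 + 365313) = ((-½ + 347*√347/4) + 51604)*419916 = (103207/2 + 347*√347/4)*419916 = 21669135306 + 36427713*√347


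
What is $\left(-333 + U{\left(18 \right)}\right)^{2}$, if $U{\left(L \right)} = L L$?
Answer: $81$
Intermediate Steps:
$U{\left(L \right)} = L^{2}$
$\left(-333 + U{\left(18 \right)}\right)^{2} = \left(-333 + 18^{2}\right)^{2} = \left(-333 + 324\right)^{2} = \left(-9\right)^{2} = 81$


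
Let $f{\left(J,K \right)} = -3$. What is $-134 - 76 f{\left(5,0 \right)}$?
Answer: $94$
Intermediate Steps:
$-134 - 76 f{\left(5,0 \right)} = -134 - -228 = -134 + 228 = 94$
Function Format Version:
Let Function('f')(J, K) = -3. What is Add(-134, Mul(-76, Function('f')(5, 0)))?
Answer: 94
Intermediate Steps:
Add(-134, Mul(-76, Function('f')(5, 0))) = Add(-134, Mul(-76, -3)) = Add(-134, 228) = 94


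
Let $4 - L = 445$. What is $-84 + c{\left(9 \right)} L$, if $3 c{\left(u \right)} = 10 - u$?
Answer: $-231$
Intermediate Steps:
$c{\left(u \right)} = \frac{10}{3} - \frac{u}{3}$ ($c{\left(u \right)} = \frac{10 - u}{3} = \frac{10}{3} - \frac{u}{3}$)
$L = -441$ ($L = 4 - 445 = -441$)
$-84 + c{\left(9 \right)} L = -84 + \left(\frac{10}{3} - 3\right) \left(-441\right) = -84 + \frac{1}{3} \left(-441\right) = -84 - 147 = -231$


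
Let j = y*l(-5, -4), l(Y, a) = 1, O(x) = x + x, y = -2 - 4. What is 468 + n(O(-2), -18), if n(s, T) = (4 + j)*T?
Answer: 504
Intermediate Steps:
y = -6
O(x) = 2*x
j = -6 (j = -6*1 = -6)
n(s, T) = -2*T (n(s, T) = (4 - 6)*T = -2*T)
468 + n(O(-2), -18) = 468 - 2*(-18) = 468 + 36 = 504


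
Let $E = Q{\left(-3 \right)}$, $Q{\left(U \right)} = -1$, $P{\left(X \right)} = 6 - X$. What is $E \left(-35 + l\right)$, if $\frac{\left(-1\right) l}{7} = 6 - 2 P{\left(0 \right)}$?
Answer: $-7$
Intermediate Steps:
$l = 42$ ($l = - 7 \left(6 - 2 \left(6 - 0\right)\right) = - 7 \left(6 - 2 \left(6 + 0\right)\right) = - 7 \left(6 - 12\right) = \left(-7\right) \left(-6\right) = 42$)
$E = -1$
$E \left(-35 + l\right) = - (-35 + 42) = \left(-1\right) 7 = -7$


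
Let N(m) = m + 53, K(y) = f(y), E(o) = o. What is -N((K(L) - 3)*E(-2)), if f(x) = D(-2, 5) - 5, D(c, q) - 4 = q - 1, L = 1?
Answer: -53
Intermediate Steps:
D(c, q) = 3 + q (D(c, q) = 4 + (q - 1) = 4 + (-1 + q) = 3 + q)
f(x) = 3 (f(x) = (3 + 5) - 5 = 8 - 5 = 3)
K(y) = 3
N(m) = 53 + m
-N((K(L) - 3)*E(-2)) = -(53 + (3 - 3)*(-2)) = -(53 + 0*(-2)) = -(53 + 0) = -1*53 = -53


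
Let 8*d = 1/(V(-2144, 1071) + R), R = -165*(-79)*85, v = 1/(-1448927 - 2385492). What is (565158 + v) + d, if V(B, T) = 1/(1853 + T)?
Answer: 14041282361722734504491/24844879417307038 ≈ 5.6516e+5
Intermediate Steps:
v = -1/3834419 (v = 1/(-3834419) = -1/3834419 ≈ -2.6080e-7)
R = 1107975 (R = 13035*85 = 1107975)
d = 731/6479437802 (d = 1/(8*(1/(1853 + 1071) + 1107975)) = 1/(8*(1/2924 + 1107975)) = 1/(8*(3239718901/2924)) = (⅛)*(2924/3239718901) = 731/6479437802 ≈ 1.1282e-7)
(565158 + v) + d = (565158 - 1/3834419) + 731/6479437802 = 2167052573201/3834419 + 731/6479437802 = 14041282361722734504491/24844879417307038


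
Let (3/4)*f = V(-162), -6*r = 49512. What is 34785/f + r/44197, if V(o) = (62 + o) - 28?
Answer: -4616402959/22628864 ≈ -204.01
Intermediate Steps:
V(o) = 34 + o
r = -8252 (r = -⅙*49512 = -8252)
f = -512/3 (f = 4*(34 - 162)/3 = (4/3)*(-128) = -512/3 ≈ -170.67)
34785/f + r/44197 = 34785/(-512/3) - 8252/44197 = 34785*(-3/512) - 8252*1/44197 = -104355/512 - 8252/44197 = -4616402959/22628864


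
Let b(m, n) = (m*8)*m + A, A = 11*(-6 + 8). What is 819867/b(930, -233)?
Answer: 819867/6919222 ≈ 0.11849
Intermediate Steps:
A = 22 (A = 11*2 = 22)
b(m, n) = 22 + 8*m² (b(m, n) = (m*8)*m + 22 = (8*m)*m + 22 = 8*m² + 22 = 22 + 8*m²)
819867/b(930, -233) = 819867/(22 + 8*930²) = 819867/(22 + 8*864900) = 819867/(22 + 6919200) = 819867/6919222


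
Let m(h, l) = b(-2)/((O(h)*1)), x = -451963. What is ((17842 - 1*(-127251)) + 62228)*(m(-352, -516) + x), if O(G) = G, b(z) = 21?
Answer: -32982904589037/352 ≈ -9.3701e+10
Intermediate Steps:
m(h, l) = 21/h (m(h, l) = 21/((h*1)) = 21/h)
((17842 - 1*(-127251)) + 62228)*(m(-352, -516) + x) = ((17842 - 1*(-127251)) + 62228)*(21/(-352) - 451963) = ((17842 + 127251) + 62228)*(21*(-1/352) - 451963) = (145093 + 62228)*(-21/352 - 451963) = 207321*(-159090997/352) = -32982904589037/352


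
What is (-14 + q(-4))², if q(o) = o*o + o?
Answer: 4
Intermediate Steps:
q(o) = o + o² (q(o) = o² + o = o + o²)
(-14 + q(-4))² = (-14 - 4*(1 - 4))² = (-14 - 4*(-3))² = (-14 + 12)² = (-2)² = 4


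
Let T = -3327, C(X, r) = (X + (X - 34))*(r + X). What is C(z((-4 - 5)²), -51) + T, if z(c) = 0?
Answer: -1593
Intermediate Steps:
C(X, r) = (-34 + 2*X)*(X + r) (C(X, r) = (X + (-34 + X))*(X + r) = (-34 + 2*X)*(X + r))
C(z((-4 - 5)²), -51) + T = (-34*0 - 34*(-51) + 2*0² + 2*0*(-51)) - 3327 = (0 + 1734 + 2*0 + 0) - 3327 = (0 + 1734 + 0 + 0) - 3327 = 1734 - 3327 = -1593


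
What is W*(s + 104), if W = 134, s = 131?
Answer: 31490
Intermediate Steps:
W*(s + 104) = 134*(131 + 104) = 134*235 = 31490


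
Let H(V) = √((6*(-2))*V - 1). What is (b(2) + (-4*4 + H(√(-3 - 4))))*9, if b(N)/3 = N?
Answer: -90 + 9*√(-1 - 12*I*√7) ≈ -54.702 - 36.428*I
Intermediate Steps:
b(N) = 3*N
H(V) = √(-1 - 12*V) (H(V) = √(-12*V - 1) = √(-1 - 12*V))
(b(2) + (-4*4 + H(√(-3 - 4))))*9 = (3*2 + (-4*4 + √(-1 - 12*√(-3 - 4))))*9 = (6 + (-16 + √(-1 - 12*I*√7)))*9 = (-10 + √(-1 - 12*I*√7))*9 = -90 + 9*√(-1 - 12*I*√7)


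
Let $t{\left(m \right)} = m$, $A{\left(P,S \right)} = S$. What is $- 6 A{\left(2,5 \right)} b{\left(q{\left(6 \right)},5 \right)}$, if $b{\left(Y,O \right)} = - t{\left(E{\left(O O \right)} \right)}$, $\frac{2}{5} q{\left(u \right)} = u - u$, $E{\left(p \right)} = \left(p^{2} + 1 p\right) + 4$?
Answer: $19620$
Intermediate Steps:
$E{\left(p \right)} = 4 + p + p^{2}$ ($E{\left(p \right)} = \left(p^{2} + p\right) + 4 = \left(p + p^{2}\right) + 4 = 4 + p + p^{2}$)
$q{\left(u \right)} = 0$ ($q{\left(u \right)} = \frac{5 \left(u - u\right)}{2} = \frac{5}{2} \cdot 0 = 0$)
$b{\left(Y,O \right)} = -4 - O^{2} - O^{4}$ ($b{\left(Y,O \right)} = - (4 + O O + \left(O O\right)^{2}) = - (4 + O^{2} + \left(O^{2}\right)^{2}) = - (4 + O^{2} + O^{4}) = -4 - O^{2} - O^{4}$)
$- 6 A{\left(2,5 \right)} b{\left(q{\left(6 \right)},5 \right)} = \left(-6\right) 5 \left(-4 - 5^{2} - 5^{4}\right) = - 30 \left(-4 - 25 - 625\right) = \left(-30\right) \left(-654\right) = 19620$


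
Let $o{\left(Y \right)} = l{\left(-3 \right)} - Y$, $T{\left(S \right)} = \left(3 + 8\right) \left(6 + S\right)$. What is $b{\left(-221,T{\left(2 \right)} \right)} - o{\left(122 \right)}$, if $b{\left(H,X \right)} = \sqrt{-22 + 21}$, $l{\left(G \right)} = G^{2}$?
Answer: $113 + i \approx 113.0 + 1.0 i$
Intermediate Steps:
$T{\left(S \right)} = 66 + 11 S$ ($T{\left(S \right)} = 11 \left(6 + S\right) = 66 + 11 S$)
$o{\left(Y \right)} = 9 - Y$ ($o{\left(Y \right)} = \left(-3\right)^{2} - Y = 9 - Y$)
$b{\left(H,X \right)} = i$ ($b{\left(H,X \right)} = \sqrt{-1} = i$)
$b{\left(-221,T{\left(2 \right)} \right)} - o{\left(122 \right)} = i - \left(9 - 122\right) = i - -113 = i + 113 = 113 + i$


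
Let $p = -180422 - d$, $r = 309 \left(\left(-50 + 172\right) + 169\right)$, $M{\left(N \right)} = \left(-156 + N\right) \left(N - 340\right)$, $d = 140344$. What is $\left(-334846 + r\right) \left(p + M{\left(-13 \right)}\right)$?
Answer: $63952644043$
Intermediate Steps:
$M{\left(N \right)} = \left(-340 + N\right) \left(-156 + N\right)$ ($M{\left(N \right)} = \left(-156 + N\right) \left(-340 + N\right) = \left(-340 + N\right) \left(-156 + N\right)$)
$r = 89919$ ($r = 309 \left(122 + 169\right) = 309 \cdot 291 = 89919$)
$p = -320766$ ($p = -180422 - 140344 = -320766$)
$\left(-334846 + r\right) \left(p + M{\left(-13 \right)}\right) = \left(-334846 + 89919\right) \left(-320766 + \left(53040 + \left(-13\right)^{2} - -6448\right)\right) = - 244927 \left(-320766 + \left(53040 + 169 + 6448\right)\right) = - 244927 \left(-320766 + 59657\right) = \left(-244927\right) \left(-261109\right) = 63952644043$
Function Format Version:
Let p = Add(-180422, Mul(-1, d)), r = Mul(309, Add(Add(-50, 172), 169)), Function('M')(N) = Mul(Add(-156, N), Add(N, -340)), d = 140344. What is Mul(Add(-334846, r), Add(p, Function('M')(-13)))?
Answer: 63952644043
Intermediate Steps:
Function('M')(N) = Mul(Add(-340, N), Add(-156, N)) (Function('M')(N) = Mul(Add(-156, N), Add(-340, N)) = Mul(Add(-340, N), Add(-156, N)))
r = 89919 (r = Mul(309, Add(122, 169)) = Mul(309, 291) = 89919)
p = -320766 (p = Add(-180422, Mul(-1, 140344)) = Add(-180422, -140344) = -320766)
Mul(Add(-334846, r), Add(p, Function('M')(-13))) = Mul(Add(-334846, 89919), Add(-320766, Add(53040, Pow(-13, 2), Mul(-496, -13)))) = Mul(-244927, Add(-320766, Add(53040, 169, 6448))) = Mul(-244927, Add(-320766, 59657)) = Mul(-244927, -261109) = 63952644043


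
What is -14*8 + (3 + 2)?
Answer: -107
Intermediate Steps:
-14*8 + (3 + 2) = -112 + 5 = -107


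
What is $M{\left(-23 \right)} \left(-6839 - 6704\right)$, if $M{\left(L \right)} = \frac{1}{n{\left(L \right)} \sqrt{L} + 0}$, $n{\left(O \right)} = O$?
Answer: $- \frac{13543 i \sqrt{23}}{529} \approx - 122.78 i$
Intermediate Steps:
$M{\left(L \right)} = \frac{1}{L^{\frac{3}{2}}}$ ($M{\left(L \right)} = \frac{1}{L \sqrt{L} + 0} = \frac{1}{L^{\frac{3}{2}} + 0} = \frac{1}{L^{\frac{3}{2}}}$)
$M{\left(-23 \right)} \left(-6839 - 6704\right) = \frac{-6839 - 6704}{\left(-23\right) i \sqrt{23}} = \frac{i \sqrt{23}}{529} \left(-13543\right) = - \frac{13543 i \sqrt{23}}{529}$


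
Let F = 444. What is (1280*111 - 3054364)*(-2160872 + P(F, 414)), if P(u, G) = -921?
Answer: 6295755165212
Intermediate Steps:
(1280*111 - 3054364)*(-2160872 + P(F, 414)) = (1280*111 - 3054364)*(-2160872 - 921) = (142080 - 3054364)*(-2161793) = -2912284*(-2161793) = 6295755165212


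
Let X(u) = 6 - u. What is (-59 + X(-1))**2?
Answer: 2704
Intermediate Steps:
(-59 + X(-1))**2 = (-59 + (6 - 1*(-1)))**2 = (-59 + (6 + 1))**2 = (-59 + 7)**2 = (-52)**2 = 2704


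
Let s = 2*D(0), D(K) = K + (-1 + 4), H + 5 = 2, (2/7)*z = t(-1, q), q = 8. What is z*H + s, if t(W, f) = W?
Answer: 33/2 ≈ 16.500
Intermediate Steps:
z = -7/2 (z = (7/2)*(-1) = -7/2 ≈ -3.5000)
H = -3 (H = -5 + 2 = -3)
D(K) = 3 + K (D(K) = K + 3 = 3 + K)
s = 6 (s = 2*(3 + 0) = 2*3 = 6)
z*H + s = -7/2*(-3) + 6 = 21/2 + 6 = 33/2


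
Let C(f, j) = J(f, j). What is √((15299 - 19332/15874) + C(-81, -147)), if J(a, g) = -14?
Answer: √962816667123/7937 ≈ 123.63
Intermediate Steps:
C(f, j) = -14
√((15299 - 19332/15874) + C(-81, -147)) = √((15299 - 19332/15874) - 14) = √((15299 - 1*9666/7937) - 14) = √((15299 - 9666/7937) - 14) = √(121418497/7937 - 14) = √(121307379/7937) = √962816667123/7937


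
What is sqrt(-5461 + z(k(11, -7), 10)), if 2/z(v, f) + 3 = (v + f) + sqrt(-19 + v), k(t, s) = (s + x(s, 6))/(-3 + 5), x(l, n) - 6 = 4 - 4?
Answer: sqrt((-70989 - 5461*I*sqrt(78))/(13 + I*sqrt(78))) ≈ 0.001 - 73.897*I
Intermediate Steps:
x(l, n) = 6 (x(l, n) = 6 + (4 - 4) = 6 + 0 = 6)
k(t, s) = 3 + s/2 (k(t, s) = (s + 6)/(-3 + 5) = (6 + s)/2 = (6 + s)*(1/2) = 3 + s/2)
z(v, f) = 2/(-3 + f + v + sqrt(-19 + v)) (z(v, f) = 2/(-3 + ((v + f) + sqrt(-19 + v))) = 2/(-3 + ((f + v) + sqrt(-19 + v))) = 2/(-3 + (f + v + sqrt(-19 + v))) = 2/(-3 + f + v + sqrt(-19 + v)))
sqrt(-5461 + z(k(11, -7), 10)) = sqrt(-5461 + 2/(-3 + 10 + (3 + (1/2)*(-7)) + sqrt(-19 + (3 + (1/2)*(-7))))) = sqrt(-5461 + 2/(-3 + 10 + (3 - 7/2) + sqrt(-19 + (3 - 7/2)))) = sqrt(-5461 + 2/(-3 + 10 - 1/2 + sqrt(-19 - 1/2))) = sqrt(-5461 + 2/(-3 + 10 - 1/2 + sqrt(-39/2))) = sqrt(-5461 + 2/(-3 + 10 - 1/2 + I*sqrt(78)/2)) = sqrt(-5461 + 2/(13/2 + I*sqrt(78)/2))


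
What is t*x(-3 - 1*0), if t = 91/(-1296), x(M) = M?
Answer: 91/432 ≈ 0.21065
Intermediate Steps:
t = -91/1296 (t = 91*(-1/1296) = -91/1296 ≈ -0.070216)
t*x(-3 - 1*0) = -91*(-3 - 1*0)/1296 = -91*(-3 + 0)/1296 = -91/1296*(-3) = 91/432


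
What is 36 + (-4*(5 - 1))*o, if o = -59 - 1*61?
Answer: 1956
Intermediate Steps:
o = -120 (o = -59 - 61 = -120)
36 + (-4*(5 - 1))*o = 36 - 4*(5 - 1)*(-120) = 36 - 4*4*(-120) = 36 - 16*(-120) = 36 + 1920 = 1956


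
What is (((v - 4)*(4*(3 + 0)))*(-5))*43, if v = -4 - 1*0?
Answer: 20640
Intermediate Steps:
v = -4 (v = -4 + 0 = -4)
(((v - 4)*(4*(3 + 0)))*(-5))*43 = (((-4 - 4)*(4*(3 + 0)))*(-5))*43 = (-32*3*(-5))*43 = (-8*12*(-5))*43 = -96*(-5)*43 = 480*43 = 20640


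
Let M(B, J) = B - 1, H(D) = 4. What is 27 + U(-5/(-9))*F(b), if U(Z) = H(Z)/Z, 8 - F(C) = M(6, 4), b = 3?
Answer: 243/5 ≈ 48.600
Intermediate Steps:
M(B, J) = -1 + B
F(C) = 3 (F(C) = 8 - (-1 + 6) = 8 - 1*5 = 8 - 5 = 3)
U(Z) = 4/Z
27 + U(-5/(-9))*F(b) = 27 + (4/((-5/(-9))))*3 = 27 + (4/((-5*(-⅑))))*3 = 27 + (4/(5/9))*3 = 27 + (4*(9/5))*3 = 27 + (36/5)*3 = 27 + 108/5 = 243/5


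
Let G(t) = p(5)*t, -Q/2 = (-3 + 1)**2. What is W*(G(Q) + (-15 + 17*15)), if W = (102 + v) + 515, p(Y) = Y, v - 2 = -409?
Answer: 42000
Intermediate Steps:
v = -407 (v = 2 - 409 = -407)
W = 210 (W = (102 - 407) + 515 = -305 + 515 = 210)
Q = -8 (Q = -2*(-3 + 1)**2 = -2*(-2)**2 = -2*4 = -8)
G(t) = 5*t
W*(G(Q) + (-15 + 17*15)) = 210*(5*(-8) + (-15 + 17*15)) = 210*(-40 + (-15 + 255)) = 210*(-40 + 240) = 210*200 = 42000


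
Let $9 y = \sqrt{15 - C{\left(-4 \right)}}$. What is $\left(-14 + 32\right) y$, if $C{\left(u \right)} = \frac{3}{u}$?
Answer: $3 \sqrt{7} \approx 7.9373$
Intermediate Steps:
$y = \frac{\sqrt{7}}{6}$ ($y = \frac{\sqrt{15 - \frac{3}{-4}}}{9} = \frac{\sqrt{15 - 3 \left(- \frac{1}{4}\right)}}{9} = \frac{\sqrt{15 - - \frac{3}{4}}}{9} = \frac{\sqrt{15 + \frac{3}{4}}}{9} = \frac{\sqrt{\frac{63}{4}}}{9} = \frac{\frac{3}{2} \sqrt{7}}{9} = \frac{\sqrt{7}}{6} \approx 0.44096$)
$\left(-14 + 32\right) y = \left(-14 + 32\right) \frac{\sqrt{7}}{6} = 18 \frac{\sqrt{7}}{6} = 3 \sqrt{7}$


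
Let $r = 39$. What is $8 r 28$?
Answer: $8736$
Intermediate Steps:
$8 r 28 = 8 \cdot 39 \cdot 28 = 312 \cdot 28 = 8736$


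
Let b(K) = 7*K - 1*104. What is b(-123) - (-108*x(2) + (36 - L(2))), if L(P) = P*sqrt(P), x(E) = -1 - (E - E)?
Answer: -1109 + 2*sqrt(2) ≈ -1106.2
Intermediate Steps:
x(E) = -1 (x(E) = -1 - 1*0 = -1 + 0 = -1)
b(K) = -104 + 7*K (b(K) = 7*K - 104 = -104 + 7*K)
L(P) = P**(3/2)
b(-123) - (-108*x(2) + (36 - L(2))) = (-104 + 7*(-123)) - (-108*(-1) + (36 - 2**(3/2))) = (-104 - 861) - (108 + (36 - 2*sqrt(2))) = -965 - (108 + (36 - 2*sqrt(2))) = -965 - (144 - 2*sqrt(2)) = -965 + (-144 + 2*sqrt(2)) = -1109 + 2*sqrt(2)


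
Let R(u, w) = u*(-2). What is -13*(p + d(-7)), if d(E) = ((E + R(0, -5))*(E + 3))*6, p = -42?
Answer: -1638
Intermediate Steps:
R(u, w) = -2*u
d(E) = 6*E*(3 + E) (d(E) = ((E - 2*0)*(E + 3))*6 = ((E + 0)*(3 + E))*6 = (E*(3 + E))*6 = 6*E*(3 + E))
-13*(p + d(-7)) = -13*(-42 + 6*(-7)*(3 - 7)) = -13*(-42 + 6*(-7)*(-4)) = -13*(-42 + 168) = -13*126 = -1638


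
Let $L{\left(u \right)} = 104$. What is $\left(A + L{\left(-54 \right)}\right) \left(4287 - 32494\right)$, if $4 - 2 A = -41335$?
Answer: $- \frac{1171916229}{2} \approx -5.8596 \cdot 10^{8}$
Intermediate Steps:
$A = \frac{41339}{2}$ ($A = 2 - - \frac{41335}{2} = 2 + \frac{41335}{2} = \frac{41339}{2} \approx 20670.0$)
$\left(A + L{\left(-54 \right)}\right) \left(4287 - 32494\right) = \left(\frac{41339}{2} + 104\right) \left(4287 - 32494\right) = \frac{41547}{2} \left(-28207\right) = - \frac{1171916229}{2}$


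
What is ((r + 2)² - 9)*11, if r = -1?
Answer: -88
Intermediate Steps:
((r + 2)² - 9)*11 = ((-1 + 2)² - 9)*11 = (1² - 9)*11 = (1 - 9)*11 = -8*11 = -88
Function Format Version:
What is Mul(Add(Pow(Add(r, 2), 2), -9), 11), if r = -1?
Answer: -88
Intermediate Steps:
Mul(Add(Pow(Add(r, 2), 2), -9), 11) = Mul(Add(Pow(Add(-1, 2), 2), -9), 11) = Mul(Add(Pow(1, 2), -9), 11) = Mul(Add(1, -9), 11) = Mul(-8, 11) = -88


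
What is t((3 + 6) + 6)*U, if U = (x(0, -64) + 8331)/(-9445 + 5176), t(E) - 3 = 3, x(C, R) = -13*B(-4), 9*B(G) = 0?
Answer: -16662/1423 ≈ -11.709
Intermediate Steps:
B(G) = 0 (B(G) = (⅑)*0 = 0)
x(C, R) = 0 (x(C, R) = -13*0 = 0)
t(E) = 6 (t(E) = 3 + 3 = 6)
U = -2777/1423 (U = (0 + 8331)/(-9445 + 5176) = 8331/(-4269) = 8331*(-1/4269) = -2777/1423 ≈ -1.9515)
t((3 + 6) + 6)*U = 6*(-2777/1423) = -16662/1423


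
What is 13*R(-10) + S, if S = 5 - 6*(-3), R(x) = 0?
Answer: 23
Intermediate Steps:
S = 23 (S = 5 + 18 = 23)
13*R(-10) + S = 13*0 + 23 = 0 + 23 = 23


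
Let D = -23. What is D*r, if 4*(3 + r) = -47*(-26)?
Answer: -13915/2 ≈ -6957.5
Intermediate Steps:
r = 605/2 (r = -3 + (-47*(-26))/4 = -3 + (¼)*1222 = -3 + 611/2 = 605/2 ≈ 302.50)
D*r = -23*605/2 = -13915/2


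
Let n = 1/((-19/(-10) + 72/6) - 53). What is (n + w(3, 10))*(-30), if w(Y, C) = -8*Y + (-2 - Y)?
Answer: 340470/391 ≈ 870.77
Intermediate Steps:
n = -10/391 (n = 1/((-19*(-1/10) + 72*(1/6)) - 53) = 1/((19/10 + 12) - 53) = 1/(139/10 - 53) = 1/(-391/10) = -10/391 ≈ -0.025575)
w(Y, C) = -2 - 9*Y
(n + w(3, 10))*(-30) = (-10/391 + (-2 - 9*3))*(-30) = (-10/391 + (-2 - 27))*(-30) = (-10/391 - 29)*(-30) = -11349/391*(-30) = 340470/391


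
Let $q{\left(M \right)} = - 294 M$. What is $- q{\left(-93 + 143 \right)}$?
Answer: $14700$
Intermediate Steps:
$- q{\left(-93 + 143 \right)} = - \left(-294\right) \left(-93 + 143\right) = - \left(-294\right) 50 = \left(-1\right) \left(-14700\right) = 14700$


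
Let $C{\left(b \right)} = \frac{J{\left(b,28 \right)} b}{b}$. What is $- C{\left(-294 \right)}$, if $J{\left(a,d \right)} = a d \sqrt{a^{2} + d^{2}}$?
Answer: $115248 \sqrt{445} \approx 2.4312 \cdot 10^{6}$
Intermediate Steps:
$J{\left(a,d \right)} = a d \sqrt{a^{2} + d^{2}}$
$C{\left(b \right)} = 28 b \sqrt{784 + b^{2}}$ ($C{\left(b \right)} = \frac{b 28 \sqrt{b^{2} + 28^{2}} b}{b} = \frac{b 28 \sqrt{b^{2} + 784} b}{b} = \frac{b 28 \sqrt{784 + b^{2}} b}{b} = \frac{28 b \sqrt{784 + b^{2}} b}{b} = \frac{28 b^{2} \sqrt{784 + b^{2}}}{b} = 28 b \sqrt{784 + b^{2}}$)
$- C{\left(-294 \right)} = - 28 \left(-294\right) \sqrt{784 + \left(-294\right)^{2}} = - 28 \left(-294\right) \sqrt{784 + 86436} = - 28 \left(-294\right) \sqrt{87220} = - 28 \left(-294\right) 14 \sqrt{445} = - \left(-115248\right) \sqrt{445} = 115248 \sqrt{445}$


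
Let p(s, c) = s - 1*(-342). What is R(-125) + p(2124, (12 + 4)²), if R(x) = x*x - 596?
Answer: 17495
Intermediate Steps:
p(s, c) = 342 + s (p(s, c) = s + 342 = 342 + s)
R(x) = -596 + x² (R(x) = x² - 596 = -596 + x²)
R(-125) + p(2124, (12 + 4)²) = (-596 + (-125)²) + (342 + 2124) = (-596 + 15625) + 2466 = 15029 + 2466 = 17495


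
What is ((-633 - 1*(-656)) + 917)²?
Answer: 883600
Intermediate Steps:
((-633 - 1*(-656)) + 917)² = ((-633 + 656) + 917)² = (23 + 917)² = 940² = 883600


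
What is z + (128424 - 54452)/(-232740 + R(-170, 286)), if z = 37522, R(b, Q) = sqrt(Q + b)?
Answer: 508117752092842/13541976871 - 36986*sqrt(29)/13541976871 ≈ 37522.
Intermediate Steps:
z + (128424 - 54452)/(-232740 + R(-170, 286)) = 37522 + (128424 - 54452)/(-232740 + sqrt(286 - 170)) = 37522 + 73972/(-232740 + sqrt(116)) = 37522 + 73972/(-232740 + 2*sqrt(29))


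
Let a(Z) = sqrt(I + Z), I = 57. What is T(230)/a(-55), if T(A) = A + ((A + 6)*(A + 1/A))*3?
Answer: 9376702*sqrt(2)/115 ≈ 1.1531e+5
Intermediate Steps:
T(A) = A + 3*(6 + A)*(A + 1/A) (T(A) = A + ((6 + A)*(A + 1/A))*3 = A + 3*(6 + A)*(A + 1/A))
a(Z) = sqrt(57 + Z)
T(230)/a(-55) = (3 + 3*230**2 + 18/230 + 19*230)/(sqrt(57 - 55)) = (3 + 3*52900 + 18*(1/230) + 4370)/(sqrt(2)) = (3 + 158700 + 9/115 + 4370)*(sqrt(2)/2) = 18753404*(sqrt(2)/2)/115 = 9376702*sqrt(2)/115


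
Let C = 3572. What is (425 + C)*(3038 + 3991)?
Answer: 28094913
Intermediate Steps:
(425 + C)*(3038 + 3991) = (425 + 3572)*(3038 + 3991) = 3997*7029 = 28094913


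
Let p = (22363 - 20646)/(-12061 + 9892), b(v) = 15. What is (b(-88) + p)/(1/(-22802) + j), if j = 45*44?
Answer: 702712036/97925923071 ≈ 0.0071760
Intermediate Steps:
p = -1717/2169 (p = 1717/(-2169) = 1717*(-1/2169) = -1717/2169 ≈ -0.79161)
j = 1980
(b(-88) + p)/(1/(-22802) + j) = (15 - 1717/2169)/(1/(-22802) + 1980) = 30818/(2169*(-1/22802 + 1980)) = 30818/(2169*(45147959/22802)) = (30818/2169)*(22802/45147959) = 702712036/97925923071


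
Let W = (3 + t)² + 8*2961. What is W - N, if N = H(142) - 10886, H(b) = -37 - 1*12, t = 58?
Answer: 38344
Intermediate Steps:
H(b) = -49 (H(b) = -37 - 12 = -49)
N = -10935 (N = -49 - 10886 = -10935)
W = 27409 (W = (3 + 58)² + 8*2961 = 61² + 23688 = 3721 + 23688 = 27409)
W - N = 27409 - 1*(-10935) = 27409 + 10935 = 38344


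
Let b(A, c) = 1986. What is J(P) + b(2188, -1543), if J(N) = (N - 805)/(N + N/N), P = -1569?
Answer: 1558211/784 ≈ 1987.5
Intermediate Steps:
J(N) = (-805 + N)/(1 + N) (J(N) = (-805 + N)/(N + 1) = (-805 + N)/(1 + N))
J(P) + b(2188, -1543) = (-805 - 1569)/(1 - 1569) + 1986 = -2374/(-1568) + 1986 = -1/1568*(-2374) + 1986 = 1187/784 + 1986 = 1558211/784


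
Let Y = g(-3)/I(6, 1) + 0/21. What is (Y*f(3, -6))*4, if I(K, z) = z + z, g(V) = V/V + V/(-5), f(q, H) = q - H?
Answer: 144/5 ≈ 28.800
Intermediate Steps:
g(V) = 1 - V/5 (g(V) = 1 + V*(-⅕) = 1 - V/5)
I(K, z) = 2*z
Y = ⅘ (Y = (1 - ⅕*(-3))/((2*1)) + 0/21 = (1 + ⅗)/2 + 0*(1/21) = (8/5)*(½) + 0 = ⅘ + 0 = ⅘ ≈ 0.80000)
(Y*f(3, -6))*4 = (4*(3 - 1*(-6))/5)*4 = (4*(3 + 6)/5)*4 = ((⅘)*9)*4 = (36/5)*4 = 144/5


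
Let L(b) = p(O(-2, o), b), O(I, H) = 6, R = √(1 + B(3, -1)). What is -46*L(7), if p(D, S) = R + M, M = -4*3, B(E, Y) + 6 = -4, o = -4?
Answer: 552 - 138*I ≈ 552.0 - 138.0*I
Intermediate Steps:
B(E, Y) = -10 (B(E, Y) = -6 - 4 = -10)
M = -12
R = 3*I (R = √(1 - 10) = √(-9) = 3*I ≈ 3.0*I)
p(D, S) = -12 + 3*I (p(D, S) = 3*I - 12 = -12 + 3*I)
L(b) = -12 + 3*I
-46*L(7) = -46*(-12 + 3*I) = 552 - 138*I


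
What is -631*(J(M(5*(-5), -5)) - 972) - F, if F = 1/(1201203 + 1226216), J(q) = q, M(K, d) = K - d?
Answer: 1519447777887/2427419 ≈ 6.2595e+5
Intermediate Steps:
F = 1/2427419 ≈ 4.1196e-7
-631*(J(M(5*(-5), -5)) - 972) - F = -631*((5*(-5) - 1*(-5)) - 972) - 1*1/2427419 = -631*((-25 + 5) - 972) - 1/2427419 = -631*(-20 - 972) - 1/2427419 = -631*(-992) - 1/2427419 = 625952 - 1/2427419 = 1519447777887/2427419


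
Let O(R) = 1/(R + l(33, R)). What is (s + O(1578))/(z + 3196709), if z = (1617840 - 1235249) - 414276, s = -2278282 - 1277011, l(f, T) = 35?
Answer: -238945317/212715988 ≈ -1.1233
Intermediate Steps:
s = -3555293
O(R) = 1/(35 + R) (O(R) = 1/(R + 35) = 1/(35 + R))
z = -31685 (z = 382591 - 414276 = -31685)
(s + O(1578))/(z + 3196709) = (-3555293 + 1/(35 + 1578))/(-31685 + 3196709) = (-3555293 + 1/1613)/3165024 = (-3555293 + 1/1613)*(1/3165024) = -5734687608/1613*1/3165024 = -238945317/212715988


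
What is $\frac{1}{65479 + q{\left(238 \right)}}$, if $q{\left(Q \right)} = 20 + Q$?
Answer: $\frac{1}{65737} \approx 1.5212 \cdot 10^{-5}$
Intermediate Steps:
$\frac{1}{65479 + q{\left(238 \right)}} = \frac{1}{65479 + \left(20 + 238\right)} = \frac{1}{65479 + 258} = \frac{1}{65737}$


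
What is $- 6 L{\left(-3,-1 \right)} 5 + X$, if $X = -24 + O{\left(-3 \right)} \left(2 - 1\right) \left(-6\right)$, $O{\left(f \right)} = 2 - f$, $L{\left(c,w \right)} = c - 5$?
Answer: $186$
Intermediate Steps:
$L{\left(c,w \right)} = -5 + c$
$X = -54$ ($X = -24 + \left(2 - -3\right) \left(2 - 1\right) \left(-6\right) = -24 + \left(2 + 3\right) 1 \left(-6\right) = -24 + 5 \cdot 1 \left(-6\right) = -24 + 5 \left(-6\right) = -24 - 30 = -54$)
$- 6 L{\left(-3,-1 \right)} 5 + X = - 6 \left(-5 - 3\right) 5 - 54 = \left(-6\right) \left(-8\right) 5 - 54 = 48 \cdot 5 - 54 = 240 - 54 = 186$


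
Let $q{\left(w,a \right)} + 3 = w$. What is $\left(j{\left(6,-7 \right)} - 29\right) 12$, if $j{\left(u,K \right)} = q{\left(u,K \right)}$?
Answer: $-312$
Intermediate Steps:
$q{\left(w,a \right)} = -3 + w$
$j{\left(u,K \right)} = -3 + u$
$\left(j{\left(6,-7 \right)} - 29\right) 12 = \left(\left(-3 + 6\right) - 29\right) 12 = \left(3 - 29\right) 12 = \left(-26\right) 12 = -312$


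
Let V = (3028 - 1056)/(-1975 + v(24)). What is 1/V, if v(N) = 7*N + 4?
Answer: -1803/1972 ≈ -0.91430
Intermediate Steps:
v(N) = 4 + 7*N
V = -1972/1803 (V = (3028 - 1056)/(-1975 + (4 + 7*24)) = 1972/(-1975 + (4 + 168)) = 1972/(-1975 + 172) = 1972/(-1803) = 1972*(-1/1803) = -1972/1803 ≈ -1.0937)
1/V = 1/(-1972/1803) = -1803/1972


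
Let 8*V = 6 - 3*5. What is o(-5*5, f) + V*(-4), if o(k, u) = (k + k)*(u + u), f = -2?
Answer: 409/2 ≈ 204.50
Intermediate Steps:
V = -9/8 (V = (6 - 3*5)/8 = (6 - 15)/8 = (⅛)*(-9) = -9/8 ≈ -1.1250)
o(k, u) = 4*k*u (o(k, u) = (2*k)*(2*u) = 4*k*u)
o(-5*5, f) + V*(-4) = 4*(-5*5)*(-2) - 9/8*(-4) = 4*(-25)*(-2) + 9/2 = 200 + 9/2 = 409/2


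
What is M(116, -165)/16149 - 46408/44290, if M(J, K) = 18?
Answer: -124774262/119206535 ≈ -1.0467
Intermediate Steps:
M(116, -165)/16149 - 46408/44290 = 18/16149 - 46408/44290 = 18*(1/16149) - 46408*1/44290 = 6/5383 - 23204/22145 = -124774262/119206535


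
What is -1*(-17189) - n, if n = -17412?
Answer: 34601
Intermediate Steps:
-1*(-17189) - n = -1*(-17189) - 1*(-17412) = 17189 + 17412 = 34601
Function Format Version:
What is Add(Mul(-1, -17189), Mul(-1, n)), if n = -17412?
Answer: 34601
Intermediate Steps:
Add(Mul(-1, -17189), Mul(-1, n)) = Add(Mul(-1, -17189), Mul(-1, -17412)) = Add(17189, 17412) = 34601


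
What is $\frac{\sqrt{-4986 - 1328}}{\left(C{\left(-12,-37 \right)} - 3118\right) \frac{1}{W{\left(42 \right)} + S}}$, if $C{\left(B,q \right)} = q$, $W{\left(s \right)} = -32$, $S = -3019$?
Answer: $\frac{3051 i \sqrt{6314}}{3155} \approx 76.841 i$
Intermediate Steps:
$\frac{\sqrt{-4986 - 1328}}{\left(C{\left(-12,-37 \right)} - 3118\right) \frac{1}{W{\left(42 \right)} + S}} = \frac{\sqrt{-4986 - 1328}}{\left(-37 - 3118\right) \frac{1}{-32 - 3019}} = \frac{\sqrt{-6314}}{\left(-3155\right) \frac{1}{-3051}} = \frac{i \sqrt{6314}}{\left(-3155\right) \left(- \frac{1}{3051}\right)} = \frac{i \sqrt{6314}}{\frac{3155}{3051}} = i \sqrt{6314} \cdot \frac{3051}{3155} = \frac{3051 i \sqrt{6314}}{3155}$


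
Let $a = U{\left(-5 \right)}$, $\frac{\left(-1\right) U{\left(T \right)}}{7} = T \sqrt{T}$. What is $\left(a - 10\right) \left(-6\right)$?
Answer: $60 - 210 i \sqrt{5} \approx 60.0 - 469.57 i$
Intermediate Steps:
$U{\left(T \right)} = - 7 T^{\frac{3}{2}}$ ($U{\left(T \right)} = - 7 T \sqrt{T} = - 7 T^{\frac{3}{2}}$)
$a = 35 i \sqrt{5}$ ($a = - 7 \left(-5\right)^{\frac{3}{2}} = - 7 \left(- 5 i \sqrt{5}\right) = 35 i \sqrt{5} \approx 78.262 i$)
$\left(a - 10\right) \left(-6\right) = \left(35 i \sqrt{5} - 10\right) \left(-6\right) = \left(-10 + 35 i \sqrt{5}\right) \left(-6\right) = 60 - 210 i \sqrt{5}$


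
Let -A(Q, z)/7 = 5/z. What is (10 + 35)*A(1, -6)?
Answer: 525/2 ≈ 262.50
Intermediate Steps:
A(Q, z) = -35/z
(10 + 35)*A(1, -6) = (10 + 35)*(-35/(-6)) = 45*(-35*(-1/6)) = 45*(35/6) = 525/2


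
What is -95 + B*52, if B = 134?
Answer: 6873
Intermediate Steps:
-95 + B*52 = -95 + 134*52 = -95 + 6968 = 6873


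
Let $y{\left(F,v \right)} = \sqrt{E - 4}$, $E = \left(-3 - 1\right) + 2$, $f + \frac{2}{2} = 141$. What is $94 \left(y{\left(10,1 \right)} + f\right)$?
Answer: $13160 + 94 i \sqrt{6} \approx 13160.0 + 230.25 i$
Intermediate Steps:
$f = 140$ ($f = -1 + 141 = 140$)
$E = -2$ ($E = -4 + 2 = -2$)
$y{\left(F,v \right)} = i \sqrt{6}$ ($y{\left(F,v \right)} = \sqrt{-2 - 4} = \sqrt{-6} = i \sqrt{6}$)
$94 \left(y{\left(10,1 \right)} + f\right) = 94 \left(i \sqrt{6} + 140\right) = 94 \left(140 + i \sqrt{6}\right) = 13160 + 94 i \sqrt{6}$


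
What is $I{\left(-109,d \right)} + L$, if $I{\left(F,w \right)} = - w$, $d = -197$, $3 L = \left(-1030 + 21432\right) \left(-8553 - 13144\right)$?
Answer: $- \frac{442661603}{3} \approx -1.4755 \cdot 10^{8}$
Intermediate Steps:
$L = - \frac{442662194}{3}$ ($L = \frac{\left(-1030 + 21432\right) \left(-8553 - 13144\right)}{3} = \frac{20402 \left(-21697\right)}{3} = \frac{1}{3} \left(-442662194\right) = - \frac{442662194}{3} \approx -1.4755 \cdot 10^{8}$)
$I{\left(-109,d \right)} + L = \left(-1\right) \left(-197\right) - \frac{442662194}{3} = 197 - \frac{442662194}{3} = - \frac{442661603}{3}$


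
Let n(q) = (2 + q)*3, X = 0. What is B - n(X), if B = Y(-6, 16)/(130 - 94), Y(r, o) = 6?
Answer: -35/6 ≈ -5.8333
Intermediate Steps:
n(q) = 6 + 3*q
B = 1/6 (B = 6/(130 - 94) = 6/36 = 6*(1/36) = 1/6 ≈ 0.16667)
B - n(X) = 1/6 - (6 + 3*0) = 1/6 - (6 + 0) = 1/6 - 1*6 = 1/6 - 6 = -35/6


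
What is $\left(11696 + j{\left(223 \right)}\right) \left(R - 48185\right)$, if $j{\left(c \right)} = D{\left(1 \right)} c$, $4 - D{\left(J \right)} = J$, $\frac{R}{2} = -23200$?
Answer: $-1169543525$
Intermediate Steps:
$R = -46400$ ($R = 2 \left(-23200\right) = -46400$)
$D{\left(J \right)} = 4 - J$
$j{\left(c \right)} = 3 c$ ($j{\left(c \right)} = \left(4 - 1\right) c = 3 c$)
$\left(11696 + j{\left(223 \right)}\right) \left(R - 48185\right) = \left(11696 + 3 \cdot 223\right) \left(-46400 - 48185\right) = \left(11696 + 669\right) \left(-94585\right) = 12365 \left(-94585\right) = -1169543525$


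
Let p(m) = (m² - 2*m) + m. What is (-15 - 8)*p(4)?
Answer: -276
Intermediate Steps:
p(m) = m² - m
(-15 - 8)*p(4) = (-15 - 8)*(4*(-1 + 4)) = -92*3 = -23*12 = -276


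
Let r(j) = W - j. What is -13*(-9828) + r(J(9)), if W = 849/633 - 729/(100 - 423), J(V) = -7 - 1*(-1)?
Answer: 8708154038/68153 ≈ 1.2777e+5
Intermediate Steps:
J(V) = -6 (J(V) = -7 + 1 = -6)
W = 245228/68153 (W = 849*(1/633) - 729/(-323) = 283/211 - 729*(-1/323) = 283/211 + 729/323 = 245228/68153 ≈ 3.5982)
r(j) = 245228/68153 - j
-13*(-9828) + r(J(9)) = -13*(-9828) + (245228/68153 - 1*(-6)) = 127764 + (245228/68153 + 6) = 127764 + 654146/68153 = 8708154038/68153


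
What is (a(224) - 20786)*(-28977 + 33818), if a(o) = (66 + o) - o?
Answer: -100305520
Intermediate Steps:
a(o) = 66
(a(224) - 20786)*(-28977 + 33818) = (66 - 20786)*(-28977 + 33818) = -20720*4841 = -100305520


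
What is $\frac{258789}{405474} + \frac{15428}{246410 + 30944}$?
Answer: $\frac{1857900409}{2677615138} \approx 0.69386$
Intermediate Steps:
$\frac{258789}{405474} + \frac{15428}{246410 + 30944} = 258789 \cdot \frac{1}{405474} + \frac{15428}{277354} = \frac{86263}{135158} + 15428 \cdot \frac{1}{277354} = \frac{86263}{135158} + \frac{1102}{19811} = \frac{1857900409}{2677615138}$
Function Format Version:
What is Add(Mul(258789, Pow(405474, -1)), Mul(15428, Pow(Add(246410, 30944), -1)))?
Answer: Rational(1857900409, 2677615138) ≈ 0.69386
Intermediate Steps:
Add(Mul(258789, Pow(405474, -1)), Mul(15428, Pow(Add(246410, 30944), -1))) = Add(Mul(258789, Rational(1, 405474)), Mul(15428, Pow(277354, -1))) = Add(Rational(86263, 135158), Mul(15428, Rational(1, 277354))) = Add(Rational(86263, 135158), Rational(1102, 19811)) = Rational(1857900409, 2677615138)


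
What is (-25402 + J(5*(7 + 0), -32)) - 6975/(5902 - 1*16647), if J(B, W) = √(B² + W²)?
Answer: -54587503/2149 + √2249 ≈ -25354.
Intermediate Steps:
(-25402 + J(5*(7 + 0), -32)) - 6975/(5902 - 1*16647) = (-25402 + √((5*(7 + 0))² + (-32)²)) - 6975/(5902 - 1*16647) = (-25402 + √((5*7)² + 1024)) - 6975/(5902 - 16647) = (-25402 + √(35² + 1024)) - 6975/(-10745) = (-25402 + √(1225 + 1024)) - 6975*(-1/10745) = (-25402 + √2249) + 1395/2149 = -54587503/2149 + √2249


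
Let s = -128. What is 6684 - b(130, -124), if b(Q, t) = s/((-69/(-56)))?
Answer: 468364/69 ≈ 6787.9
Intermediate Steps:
b(Q, t) = -7168/69 (b(Q, t) = -128/((-69/(-56))) = -128/((-69*(-1/56))) = -128/69/56 = -128*56/69 = -7168/69)
6684 - b(130, -124) = 6684 - 1*(-7168/69) = 6684 + 7168/69 = 468364/69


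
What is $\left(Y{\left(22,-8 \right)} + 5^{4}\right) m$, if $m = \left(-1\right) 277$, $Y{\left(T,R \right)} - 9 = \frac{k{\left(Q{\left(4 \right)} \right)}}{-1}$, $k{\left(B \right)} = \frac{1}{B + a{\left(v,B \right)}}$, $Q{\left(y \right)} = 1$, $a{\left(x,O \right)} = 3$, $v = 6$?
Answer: $- \frac{702195}{4} \approx -1.7555 \cdot 10^{5}$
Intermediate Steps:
$k{\left(B \right)} = \frac{1}{3 + B}$ ($k{\left(B \right)} = \frac{1}{B + 3} = \frac{1}{3 + B}$)
$Y{\left(T,R \right)} = \frac{35}{4}$ ($Y{\left(T,R \right)} = 9 + \frac{1}{\left(3 + 1\right) \left(-1\right)} = 9 + \frac{1}{4} \left(-1\right) = 9 - \frac{1}{4} = \frac{35}{4}$)
$m = -277$
$\left(Y{\left(22,-8 \right)} + 5^{4}\right) m = \left(\frac{35}{4} + 5^{4}\right) \left(-277\right) = \left(\frac{35}{4} + 625\right) \left(-277\right) = \frac{2535}{4} \left(-277\right) = - \frac{702195}{4}$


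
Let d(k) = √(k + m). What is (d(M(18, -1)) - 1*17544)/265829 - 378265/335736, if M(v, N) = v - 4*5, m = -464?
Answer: -6261409357/5249903832 + I*√466/265829 ≈ -1.1927 + 8.1206e-5*I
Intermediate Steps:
M(v, N) = -20 + v (M(v, N) = v - 20 = -20 + v)
d(k) = √(-464 + k) (d(k) = √(k - 464) = √(-464 + k))
(d(M(18, -1)) - 1*17544)/265829 - 378265/335736 = (√(-464 + (-20 + 18)) - 1*17544)/265829 - 378265/335736 = (√(-464 - 2) - 17544)*(1/265829) - 378265*1/335736 = (√(-466) - 17544)*(1/265829) - 378265/335736 = (I*√466 - 17544)*(1/265829) - 378265/335736 = (-17544 + I*√466)*(1/265829) - 378265/335736 = (-1032/15637 + I*√466/265829) - 378265/335736 = -6261409357/5249903832 + I*√466/265829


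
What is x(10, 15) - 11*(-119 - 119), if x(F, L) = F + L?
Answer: 2643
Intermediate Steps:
x(10, 15) - 11*(-119 - 119) = (10 + 15) - 11*(-119 - 119) = 25 - 11*(-238) = 25 + 2618 = 2643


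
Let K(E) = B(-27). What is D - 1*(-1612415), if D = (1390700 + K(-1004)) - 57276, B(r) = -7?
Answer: 2945832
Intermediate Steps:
K(E) = -7
D = 1333417 (D = (1390700 - 7) - 57276 = 1390693 - 57276 = 1333417)
D - 1*(-1612415) = 1333417 - 1*(-1612415) = 1333417 + 1612415 = 2945832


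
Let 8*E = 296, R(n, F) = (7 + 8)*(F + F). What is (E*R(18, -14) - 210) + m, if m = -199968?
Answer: -215718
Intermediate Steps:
R(n, F) = 30*F (R(n, F) = 15*(2*F) = 30*F)
E = 37 (E = (⅛)*296 = 37)
(E*R(18, -14) - 210) + m = (37*(30*(-14)) - 210) - 199968 = (37*(-420) - 210) - 199968 = (-15540 - 210) - 199968 = -15750 - 199968 = -215718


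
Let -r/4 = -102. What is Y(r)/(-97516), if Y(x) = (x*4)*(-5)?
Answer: 2040/24379 ≈ 0.083679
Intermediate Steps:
r = 408 (r = -4*(-102) = 408)
Y(x) = -20*x (Y(x) = (4*x)*(-5) = -20*x)
Y(r)/(-97516) = -20*408/(-97516) = -8160*(-1/97516) = 2040/24379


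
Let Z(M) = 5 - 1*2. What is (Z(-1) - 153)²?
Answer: 22500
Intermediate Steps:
Z(M) = 3 (Z(M) = 5 - 2 = 3)
(Z(-1) - 153)² = (3 - 153)² = (-150)² = 22500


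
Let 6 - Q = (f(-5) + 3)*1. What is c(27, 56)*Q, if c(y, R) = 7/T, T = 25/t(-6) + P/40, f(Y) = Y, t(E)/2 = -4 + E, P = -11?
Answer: -2240/61 ≈ -36.721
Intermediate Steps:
t(E) = -8 + 2*E (t(E) = 2*(-4 + E) = -8 + 2*E)
T = -61/40 (T = 25/(-8 + 2*(-6)) - 11/40 = 25/(-8 - 12) - 11*1/40 = 25/(-20) - 11/40 = 25*(-1/20) - 11/40 = -5/4 - 11/40 = -61/40 ≈ -1.5250)
c(y, R) = -280/61 (c(y, R) = 7/(-61/40) = 7*(-40/61) = -280/61)
Q = 8 (Q = 6 - (-5 + 3) = 6 - (-2) = 6 - 1*(-2) = 6 + 2 = 8)
c(27, 56)*Q = -280/61*8 = -2240/61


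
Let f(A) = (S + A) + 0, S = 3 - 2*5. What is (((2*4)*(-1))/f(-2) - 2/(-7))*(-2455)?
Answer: -181670/63 ≈ -2883.7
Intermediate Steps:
S = -7 (S = 3 - 10 = -7)
f(A) = -7 + A (f(A) = (-7 + A) + 0 = -7 + A)
(((2*4)*(-1))/f(-2) - 2/(-7))*(-2455) = (((2*4)*(-1))/(-7 - 2) - 2/(-7))*(-2455) = ((8*(-1))/(-9) - 2*(-⅐))*(-2455) = (-8*(-⅑) + 2/7)*(-2455) = (8/9 + 2/7)*(-2455) = (74/63)*(-2455) = -181670/63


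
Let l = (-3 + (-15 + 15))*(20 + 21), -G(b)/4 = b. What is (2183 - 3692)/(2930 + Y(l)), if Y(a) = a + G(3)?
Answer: -1509/2795 ≈ -0.53989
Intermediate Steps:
G(b) = -4*b
l = -123 (l = (-3 + 0)*41 = -3*41 = -123)
Y(a) = -12 + a (Y(a) = a - 4*3 = a - 12 = -12 + a)
(2183 - 3692)/(2930 + Y(l)) = (2183 - 3692)/(2930 + (-12 - 123)) = -1509/(2930 - 135) = -1509/2795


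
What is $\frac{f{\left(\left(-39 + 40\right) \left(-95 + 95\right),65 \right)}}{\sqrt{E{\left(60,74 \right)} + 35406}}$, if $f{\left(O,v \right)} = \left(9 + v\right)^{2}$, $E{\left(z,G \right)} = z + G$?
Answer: $\frac{2738 \sqrt{8885}}{8885} \approx 29.047$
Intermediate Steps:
$E{\left(z,G \right)} = G + z$
$\frac{f{\left(\left(-39 + 40\right) \left(-95 + 95\right),65 \right)}}{\sqrt{E{\left(60,74 \right)} + 35406}} = \frac{\left(9 + 65\right)^{2}}{\sqrt{\left(74 + 60\right) + 35406}} = \frac{74^{2}}{\sqrt{134 + 35406}} = \frac{5476}{\sqrt{35540}} = \frac{5476}{2 \sqrt{8885}} = 5476 \frac{\sqrt{8885}}{17770} = \frac{2738 \sqrt{8885}}{8885}$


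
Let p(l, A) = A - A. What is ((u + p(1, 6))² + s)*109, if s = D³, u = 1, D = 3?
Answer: 3052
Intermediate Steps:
p(l, A) = 0
s = 27 (s = 3³ = 27)
((u + p(1, 6))² + s)*109 = ((1 + 0)² + 27)*109 = (1² + 27)*109 = (1 + 27)*109 = 28*109 = 3052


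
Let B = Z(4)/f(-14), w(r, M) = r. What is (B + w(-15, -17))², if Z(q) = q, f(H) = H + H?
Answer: 11236/49 ≈ 229.31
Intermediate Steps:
f(H) = 2*H
B = -⅐ (B = 4/((2*(-14))) = 4/(-28) = 4*(-1/28) = -⅐ ≈ -0.14286)
(B + w(-15, -17))² = (-⅐ - 15)² = (-106/7)² = 11236/49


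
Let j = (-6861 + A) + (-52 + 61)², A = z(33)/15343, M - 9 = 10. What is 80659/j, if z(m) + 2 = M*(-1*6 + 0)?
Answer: -1237551037/104025656 ≈ -11.897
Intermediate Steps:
M = 19 (M = 9 + 10 = 19)
z(m) = -116 (z(m) = -2 + 19*(-1*6 + 0) = -2 + 19*(-6 + 0) = -2 + 19*(-6) = -2 - 114 = -116)
A = -116/15343 ≈ -0.0075605
j = -104025656/15343 (j = (-6861 - 116/15343) + (-52 + 61)² = -105268439/15343 + 9² = -105268439/15343 + 81 = -104025656/15343 ≈ -6780.0)
80659/j = 80659/(-104025656/15343) = 80659*(-15343/104025656) = -1237551037/104025656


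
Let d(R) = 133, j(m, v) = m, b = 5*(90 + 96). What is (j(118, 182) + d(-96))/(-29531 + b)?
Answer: -251/28601 ≈ -0.0087759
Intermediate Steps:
b = 930 (b = 5*186 = 930)
(j(118, 182) + d(-96))/(-29531 + b) = (118 + 133)/(-29531 + 930) = 251/(-28601) = 251*(-1/28601) = -251/28601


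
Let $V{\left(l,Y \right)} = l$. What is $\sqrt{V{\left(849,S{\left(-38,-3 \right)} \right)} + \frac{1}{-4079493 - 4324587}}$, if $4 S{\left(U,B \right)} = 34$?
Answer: $\frac{\sqrt{10381518002145}}{110580} \approx 29.138$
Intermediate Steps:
$S{\left(U,B \right)} = \frac{17}{2}$ ($S{\left(U,B \right)} = \frac{1}{4} \cdot 34 = \frac{17}{2}$)
$\sqrt{V{\left(849,S{\left(-38,-3 \right)} \right)} + \frac{1}{-4079493 - 4324587}} = \sqrt{849 + \frac{1}{-4079493 - 4324587}} = \sqrt{849 + \frac{1}{-8404080}} = \sqrt{849 - \frac{1}{8404080}} = \sqrt{\frac{7135063919}{8404080}} = \frac{\sqrt{10381518002145}}{110580}$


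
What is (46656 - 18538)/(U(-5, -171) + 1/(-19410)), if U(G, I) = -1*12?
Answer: -545770380/232921 ≈ -2343.2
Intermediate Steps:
U(G, I) = -12
(46656 - 18538)/(U(-5, -171) + 1/(-19410)) = (46656 - 18538)/(-12 + 1/(-19410)) = 28118/(-12 - 1/19410) = 28118/(-232921/19410) = 28118*(-19410/232921) = -545770380/232921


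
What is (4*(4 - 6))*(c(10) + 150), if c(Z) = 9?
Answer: -1272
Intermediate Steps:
(4*(4 - 6))*(c(10) + 150) = (4*(4 - 6))*(9 + 150) = (4*(-2))*159 = -8*159 = -1272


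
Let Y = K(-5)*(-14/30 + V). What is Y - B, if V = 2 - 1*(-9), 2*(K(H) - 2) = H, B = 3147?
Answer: -47284/15 ≈ -3152.3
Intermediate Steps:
K(H) = 2 + H/2
V = 11 (V = 2 + 9 = 11)
Y = -79/15 (Y = (2 + (1/2)*(-5))*(-14/30 + 11) = (2 - 5/2)*(-14*1/30 + 11) = -(-7/15 + 11)/2 = -1/2*158/15 = -79/15 ≈ -5.2667)
Y - B = -79/15 - 1*3147 = -79/15 - 3147 = -47284/15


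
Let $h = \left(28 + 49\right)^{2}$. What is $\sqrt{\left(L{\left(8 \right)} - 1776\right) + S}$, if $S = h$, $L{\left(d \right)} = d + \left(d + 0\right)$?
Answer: $\sqrt{4169} \approx 64.568$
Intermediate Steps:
$L{\left(d \right)} = 2 d$ ($L{\left(d \right)} = d + d = 2 d$)
$h = 5929$ ($h = 77^{2} = 5929$)
$S = 5929$
$\sqrt{\left(L{\left(8 \right)} - 1776\right) + S} = \sqrt{\left(2 \cdot 8 - 1776\right) + 5929} = \sqrt{\left(16 - 1776\right) + 5929} = \sqrt{-1760 + 5929} = \sqrt{4169}$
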